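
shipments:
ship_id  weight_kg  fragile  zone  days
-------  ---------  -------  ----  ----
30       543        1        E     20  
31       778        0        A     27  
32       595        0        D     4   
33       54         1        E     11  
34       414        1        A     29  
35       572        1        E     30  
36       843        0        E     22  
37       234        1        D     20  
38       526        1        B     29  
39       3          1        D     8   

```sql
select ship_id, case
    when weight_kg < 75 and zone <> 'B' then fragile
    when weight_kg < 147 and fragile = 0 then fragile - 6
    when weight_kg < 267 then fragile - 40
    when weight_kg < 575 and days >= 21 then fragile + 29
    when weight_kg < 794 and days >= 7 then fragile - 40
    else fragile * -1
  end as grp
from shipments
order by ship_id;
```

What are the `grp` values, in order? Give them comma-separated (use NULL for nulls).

ship_id=30: weight_kg < 794 and days >= 7 → -39
ship_id=31: weight_kg < 794 and days >= 7 → -40
ship_id=32: ELSE → 0
ship_id=33: weight_kg < 75 and zone <> 'B' → 1
ship_id=34: weight_kg < 575 and days >= 21 → 30
ship_id=35: weight_kg < 575 and days >= 21 → 30
ship_id=36: ELSE → 0
ship_id=37: weight_kg < 267 → -39
ship_id=38: weight_kg < 575 and days >= 21 → 30
ship_id=39: weight_kg < 75 and zone <> 'B' → 1

-39, -40, 0, 1, 30, 30, 0, -39, 30, 1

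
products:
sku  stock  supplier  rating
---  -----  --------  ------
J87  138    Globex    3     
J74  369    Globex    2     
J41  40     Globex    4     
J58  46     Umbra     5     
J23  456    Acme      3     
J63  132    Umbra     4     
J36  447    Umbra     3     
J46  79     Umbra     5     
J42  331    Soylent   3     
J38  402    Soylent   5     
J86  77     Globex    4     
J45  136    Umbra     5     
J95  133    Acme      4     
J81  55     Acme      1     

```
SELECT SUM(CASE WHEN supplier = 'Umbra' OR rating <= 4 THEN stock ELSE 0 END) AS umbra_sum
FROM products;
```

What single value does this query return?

2439

sku=J87: ✓ → 138
sku=J74: ✓ → 369
sku=J41: ✓ → 40
sku=J58: ✓ → 46
sku=J23: ✓ → 456
sku=J63: ✓ → 132
sku=J36: ✓ → 447
sku=J46: ✓ → 79
sku=J42: ✓ → 331
sku=J38: ✗
sku=J86: ✓ → 77
sku=J45: ✓ → 136
sku=J95: ✓ → 133
sku=J81: ✓ → 55
umbra_sum = 138 + 369 + 40 + 46 + 456 + 132 + 447 + 79 + 331 + 77 + 136 + 133 + 55 = 2439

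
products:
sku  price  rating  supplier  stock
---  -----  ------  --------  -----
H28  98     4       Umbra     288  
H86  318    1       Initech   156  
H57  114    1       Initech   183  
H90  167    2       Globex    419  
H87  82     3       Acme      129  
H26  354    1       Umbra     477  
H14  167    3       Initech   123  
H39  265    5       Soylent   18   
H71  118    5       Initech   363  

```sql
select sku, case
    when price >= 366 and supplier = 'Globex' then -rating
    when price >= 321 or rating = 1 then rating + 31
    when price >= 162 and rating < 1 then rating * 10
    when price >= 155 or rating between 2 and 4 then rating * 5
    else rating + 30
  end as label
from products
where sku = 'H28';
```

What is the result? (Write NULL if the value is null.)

sku = H28: price=98, rating=4, supplier=Umbra, stock=288.
price >= 366 and supplier = 'Globex' → false
price >= 321 or rating = 1 → false
price >= 162 and rating < 1 → false
price >= 155 or rating between 2 and 4 → true → 20

20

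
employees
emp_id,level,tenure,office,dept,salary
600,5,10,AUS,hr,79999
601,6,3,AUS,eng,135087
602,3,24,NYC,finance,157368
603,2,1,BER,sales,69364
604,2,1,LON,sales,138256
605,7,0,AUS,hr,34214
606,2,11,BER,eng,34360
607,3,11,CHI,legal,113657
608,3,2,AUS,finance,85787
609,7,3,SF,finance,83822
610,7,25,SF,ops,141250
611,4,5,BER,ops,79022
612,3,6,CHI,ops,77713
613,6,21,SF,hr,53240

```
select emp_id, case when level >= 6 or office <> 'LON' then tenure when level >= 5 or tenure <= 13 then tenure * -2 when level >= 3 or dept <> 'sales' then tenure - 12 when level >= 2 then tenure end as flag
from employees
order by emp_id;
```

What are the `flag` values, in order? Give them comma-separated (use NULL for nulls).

10, 3, 24, 1, -2, 0, 11, 11, 2, 3, 25, 5, 6, 21

emp_id=600: level >= 6 or office <> 'LON' → 10
emp_id=601: level >= 6 or office <> 'LON' → 3
emp_id=602: level >= 6 or office <> 'LON' → 24
emp_id=603: level >= 6 or office <> 'LON' → 1
emp_id=604: level >= 5 or tenure <= 13 → -2
emp_id=605: level >= 6 or office <> 'LON' → 0
emp_id=606: level >= 6 or office <> 'LON' → 11
emp_id=607: level >= 6 or office <> 'LON' → 11
emp_id=608: level >= 6 or office <> 'LON' → 2
emp_id=609: level >= 6 or office <> 'LON' → 3
emp_id=610: level >= 6 or office <> 'LON' → 25
emp_id=611: level >= 6 or office <> 'LON' → 5
emp_id=612: level >= 6 or office <> 'LON' → 6
emp_id=613: level >= 6 or office <> 'LON' → 21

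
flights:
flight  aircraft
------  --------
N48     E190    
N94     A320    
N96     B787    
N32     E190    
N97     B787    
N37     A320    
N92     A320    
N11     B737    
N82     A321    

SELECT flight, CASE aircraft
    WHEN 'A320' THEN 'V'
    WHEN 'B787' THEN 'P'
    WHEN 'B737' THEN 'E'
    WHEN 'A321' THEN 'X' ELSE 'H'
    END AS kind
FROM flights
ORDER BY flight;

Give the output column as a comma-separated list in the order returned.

flight=N11: aircraft='B737' → E
flight=N32: ELSE → H
flight=N37: aircraft='A320' → V
flight=N48: ELSE → H
flight=N82: aircraft='A321' → X
flight=N92: aircraft='A320' → V
flight=N94: aircraft='A320' → V
flight=N96: aircraft='B787' → P
flight=N97: aircraft='B787' → P

E, H, V, H, X, V, V, P, P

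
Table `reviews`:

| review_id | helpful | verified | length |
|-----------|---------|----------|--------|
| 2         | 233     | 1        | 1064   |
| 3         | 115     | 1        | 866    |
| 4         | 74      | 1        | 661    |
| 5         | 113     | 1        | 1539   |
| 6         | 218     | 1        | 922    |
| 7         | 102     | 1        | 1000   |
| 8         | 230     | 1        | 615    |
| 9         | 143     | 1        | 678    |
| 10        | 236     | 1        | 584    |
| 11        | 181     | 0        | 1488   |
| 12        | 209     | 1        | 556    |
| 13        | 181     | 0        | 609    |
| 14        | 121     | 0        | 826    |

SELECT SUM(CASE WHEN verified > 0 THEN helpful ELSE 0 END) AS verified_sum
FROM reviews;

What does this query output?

1673

review_id=2: ✓ → 233
review_id=3: ✓ → 115
review_id=4: ✓ → 74
review_id=5: ✓ → 113
review_id=6: ✓ → 218
review_id=7: ✓ → 102
review_id=8: ✓ → 230
review_id=9: ✓ → 143
review_id=10: ✓ → 236
review_id=11: ✗
review_id=12: ✓ → 209
review_id=13: ✗
review_id=14: ✗
verified_sum = 233 + 115 + 74 + 113 + 218 + 102 + 230 + 143 + 236 + 209 = 1673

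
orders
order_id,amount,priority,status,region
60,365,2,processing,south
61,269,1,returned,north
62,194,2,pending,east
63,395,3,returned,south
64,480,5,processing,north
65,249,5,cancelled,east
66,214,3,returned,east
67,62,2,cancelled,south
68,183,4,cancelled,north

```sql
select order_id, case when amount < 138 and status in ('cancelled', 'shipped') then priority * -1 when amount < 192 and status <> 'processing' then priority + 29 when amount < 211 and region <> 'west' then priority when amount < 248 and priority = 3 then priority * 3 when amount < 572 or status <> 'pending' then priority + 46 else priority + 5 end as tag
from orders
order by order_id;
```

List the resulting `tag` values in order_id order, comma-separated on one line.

48, 47, 2, 49, 51, 51, 9, -2, 33

order_id=60: amount < 572 or status <> 'pending' → 48
order_id=61: amount < 572 or status <> 'pending' → 47
order_id=62: amount < 211 and region <> 'west' → 2
order_id=63: amount < 572 or status <> 'pending' → 49
order_id=64: amount < 572 or status <> 'pending' → 51
order_id=65: amount < 572 or status <> 'pending' → 51
order_id=66: amount < 248 and priority = 3 → 9
order_id=67: amount < 138 and status in ('cancelled', 'shipped') → -2
order_id=68: amount < 192 and status <> 'processing' → 33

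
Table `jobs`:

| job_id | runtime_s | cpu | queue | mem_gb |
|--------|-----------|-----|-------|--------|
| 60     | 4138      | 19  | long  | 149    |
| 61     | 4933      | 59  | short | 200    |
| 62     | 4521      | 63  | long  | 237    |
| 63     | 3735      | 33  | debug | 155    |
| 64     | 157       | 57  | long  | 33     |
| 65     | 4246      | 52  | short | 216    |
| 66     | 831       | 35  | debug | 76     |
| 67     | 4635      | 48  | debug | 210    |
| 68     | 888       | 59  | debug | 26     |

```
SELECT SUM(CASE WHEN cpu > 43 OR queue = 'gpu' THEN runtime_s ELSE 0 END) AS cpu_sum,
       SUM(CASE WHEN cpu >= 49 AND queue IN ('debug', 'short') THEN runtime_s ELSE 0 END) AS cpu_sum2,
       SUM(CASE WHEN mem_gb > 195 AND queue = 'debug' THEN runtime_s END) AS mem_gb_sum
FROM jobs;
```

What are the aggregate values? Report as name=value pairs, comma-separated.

[cpu_sum: cpu > 43 OR queue = 'gpu']
job_id=60: ✗
job_id=61: ✓ → 4933
job_id=62: ✓ → 4521
job_id=63: ✗
job_id=64: ✓ → 157
job_id=65: ✓ → 4246
job_id=66: ✗
job_id=67: ✓ → 4635
job_id=68: ✓ → 888
cpu_sum = 4933 + 4521 + 157 + 4246 + 4635 + 888 = 19380
—
[cpu_sum2: cpu >= 49 AND queue IN ('debug', 'short')]
job_id=60: ✗
job_id=61: ✓ → 4933
job_id=62: ✗
job_id=63: ✗
job_id=64: ✗
job_id=65: ✓ → 4246
job_id=66: ✗
job_id=67: ✗
job_id=68: ✓ → 888
cpu_sum2 = 4933 + 4246 + 888 = 10067
—
[mem_gb_sum: mem_gb > 195 AND queue = 'debug']
job_id=60: ✗
job_id=61: ✗
job_id=62: ✗
job_id=63: ✗
job_id=64: ✗
job_id=65: ✗
job_id=66: ✗
job_id=67: ✓ → 4635
job_id=68: ✗
mem_gb_sum = 4635

cpu_sum=19380, cpu_sum2=10067, mem_gb_sum=4635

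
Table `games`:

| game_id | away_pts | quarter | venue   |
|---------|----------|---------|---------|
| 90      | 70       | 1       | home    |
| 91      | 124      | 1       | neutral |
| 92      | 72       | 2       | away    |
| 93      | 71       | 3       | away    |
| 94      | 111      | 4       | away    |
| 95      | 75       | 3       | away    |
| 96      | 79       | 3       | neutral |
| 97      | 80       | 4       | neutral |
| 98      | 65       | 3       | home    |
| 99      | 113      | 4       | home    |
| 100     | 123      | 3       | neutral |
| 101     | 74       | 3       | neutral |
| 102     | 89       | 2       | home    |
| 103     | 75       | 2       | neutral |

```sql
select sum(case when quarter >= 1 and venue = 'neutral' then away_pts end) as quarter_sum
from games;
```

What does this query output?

555

game_id=90: ✗
game_id=91: ✓ → 124
game_id=92: ✗
game_id=93: ✗
game_id=94: ✗
game_id=95: ✗
game_id=96: ✓ → 79
game_id=97: ✓ → 80
game_id=98: ✗
game_id=99: ✗
game_id=100: ✓ → 123
game_id=101: ✓ → 74
game_id=102: ✗
game_id=103: ✓ → 75
quarter_sum = 124 + 79 + 80 + 123 + 74 + 75 = 555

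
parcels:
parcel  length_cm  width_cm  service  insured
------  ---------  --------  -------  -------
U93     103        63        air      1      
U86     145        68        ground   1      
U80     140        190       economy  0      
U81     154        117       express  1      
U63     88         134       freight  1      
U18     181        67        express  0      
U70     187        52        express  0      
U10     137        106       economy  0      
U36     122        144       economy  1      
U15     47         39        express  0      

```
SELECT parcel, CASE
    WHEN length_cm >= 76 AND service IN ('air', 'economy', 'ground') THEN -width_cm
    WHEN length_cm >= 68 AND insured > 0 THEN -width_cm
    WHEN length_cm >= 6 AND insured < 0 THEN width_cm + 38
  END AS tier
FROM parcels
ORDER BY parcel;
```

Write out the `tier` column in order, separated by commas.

parcel=U10: length_cm >= 76 AND service IN ('air', 'economy', 'ground') → -106
parcel=U15: (no match → NULL) → NULL
parcel=U18: (no match → NULL) → NULL
parcel=U36: length_cm >= 76 AND service IN ('air', 'economy', 'ground') → -144
parcel=U63: length_cm >= 68 AND insured > 0 → -134
parcel=U70: (no match → NULL) → NULL
parcel=U80: length_cm >= 76 AND service IN ('air', 'economy', 'ground') → -190
parcel=U81: length_cm >= 68 AND insured > 0 → -117
parcel=U86: length_cm >= 76 AND service IN ('air', 'economy', 'ground') → -68
parcel=U93: length_cm >= 76 AND service IN ('air', 'economy', 'ground') → -63

-106, NULL, NULL, -144, -134, NULL, -190, -117, -68, -63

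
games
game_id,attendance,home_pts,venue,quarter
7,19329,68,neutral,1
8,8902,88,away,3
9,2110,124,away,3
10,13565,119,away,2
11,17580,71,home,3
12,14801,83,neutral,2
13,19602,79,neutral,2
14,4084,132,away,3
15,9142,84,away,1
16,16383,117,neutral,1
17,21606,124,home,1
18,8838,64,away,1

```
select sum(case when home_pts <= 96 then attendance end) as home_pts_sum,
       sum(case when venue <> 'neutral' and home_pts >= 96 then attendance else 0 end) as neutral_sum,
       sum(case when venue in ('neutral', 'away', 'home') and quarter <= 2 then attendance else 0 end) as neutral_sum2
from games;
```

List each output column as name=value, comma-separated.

home_pts_sum=98194, neutral_sum=41365, neutral_sum2=123266

[home_pts_sum: home_pts <= 96]
game_id=7: ✓ → 19329
game_id=8: ✓ → 8902
game_id=9: ✗
game_id=10: ✗
game_id=11: ✓ → 17580
game_id=12: ✓ → 14801
game_id=13: ✓ → 19602
game_id=14: ✗
game_id=15: ✓ → 9142
game_id=16: ✗
game_id=17: ✗
game_id=18: ✓ → 8838
home_pts_sum = 19329 + 8902 + 17580 + 14801 + 19602 + 9142 + 8838 = 98194
—
[neutral_sum: venue <> 'neutral' and home_pts >= 96]
game_id=7: ✗
game_id=8: ✗
game_id=9: ✓ → 2110
game_id=10: ✓ → 13565
game_id=11: ✗
game_id=12: ✗
game_id=13: ✗
game_id=14: ✓ → 4084
game_id=15: ✗
game_id=16: ✗
game_id=17: ✓ → 21606
game_id=18: ✗
neutral_sum = 2110 + 13565 + 4084 + 21606 = 41365
—
[neutral_sum2: venue in ('neutral', 'away', 'home') and quarter <= 2]
game_id=7: ✓ → 19329
game_id=8: ✗
game_id=9: ✗
game_id=10: ✓ → 13565
game_id=11: ✗
game_id=12: ✓ → 14801
game_id=13: ✓ → 19602
game_id=14: ✗
game_id=15: ✓ → 9142
game_id=16: ✓ → 16383
game_id=17: ✓ → 21606
game_id=18: ✓ → 8838
neutral_sum2 = 19329 + 13565 + 14801 + 19602 + 9142 + 16383 + 21606 + 8838 = 123266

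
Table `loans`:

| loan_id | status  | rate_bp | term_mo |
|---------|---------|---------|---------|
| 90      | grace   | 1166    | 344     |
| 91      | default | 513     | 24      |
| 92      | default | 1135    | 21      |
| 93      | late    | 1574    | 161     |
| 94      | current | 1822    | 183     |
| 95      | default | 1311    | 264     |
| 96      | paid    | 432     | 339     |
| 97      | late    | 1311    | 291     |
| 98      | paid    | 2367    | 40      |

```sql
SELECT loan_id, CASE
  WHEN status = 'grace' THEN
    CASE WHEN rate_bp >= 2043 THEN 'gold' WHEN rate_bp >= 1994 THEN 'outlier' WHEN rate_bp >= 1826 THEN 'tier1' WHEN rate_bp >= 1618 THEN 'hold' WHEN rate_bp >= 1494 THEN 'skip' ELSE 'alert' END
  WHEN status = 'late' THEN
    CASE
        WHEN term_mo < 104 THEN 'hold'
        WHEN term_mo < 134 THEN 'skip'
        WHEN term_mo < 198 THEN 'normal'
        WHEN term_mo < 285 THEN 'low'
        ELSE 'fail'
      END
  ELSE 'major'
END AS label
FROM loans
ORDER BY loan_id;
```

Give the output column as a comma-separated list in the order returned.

alert, major, major, normal, major, major, major, fail, major

loan_id=90: status='grace' → inner[ELSE] → alert
loan_id=91: status='default' → outer ELSE → major
loan_id=92: status='default' → outer ELSE → major
loan_id=93: status='late' → inner[term_mo < 198] → normal
loan_id=94: status='current' → outer ELSE → major
loan_id=95: status='default' → outer ELSE → major
loan_id=96: status='paid' → outer ELSE → major
loan_id=97: status='late' → inner[ELSE] → fail
loan_id=98: status='paid' → outer ELSE → major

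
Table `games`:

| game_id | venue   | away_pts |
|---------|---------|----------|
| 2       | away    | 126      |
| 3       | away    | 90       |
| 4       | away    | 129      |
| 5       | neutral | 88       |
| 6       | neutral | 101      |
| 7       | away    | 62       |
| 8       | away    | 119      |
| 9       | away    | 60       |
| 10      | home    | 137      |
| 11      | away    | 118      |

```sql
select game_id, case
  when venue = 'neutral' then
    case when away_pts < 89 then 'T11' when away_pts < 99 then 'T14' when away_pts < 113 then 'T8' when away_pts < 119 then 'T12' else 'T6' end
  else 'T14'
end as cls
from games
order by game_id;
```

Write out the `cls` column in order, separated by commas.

T14, T14, T14, T11, T8, T14, T14, T14, T14, T14

game_id=2: venue='away' → outer ELSE → T14
game_id=3: venue='away' → outer ELSE → T14
game_id=4: venue='away' → outer ELSE → T14
game_id=5: venue='neutral' → inner[away_pts < 89] → T11
game_id=6: venue='neutral' → inner[away_pts < 113] → T8
game_id=7: venue='away' → outer ELSE → T14
game_id=8: venue='away' → outer ELSE → T14
game_id=9: venue='away' → outer ELSE → T14
game_id=10: venue='home' → outer ELSE → T14
game_id=11: venue='away' → outer ELSE → T14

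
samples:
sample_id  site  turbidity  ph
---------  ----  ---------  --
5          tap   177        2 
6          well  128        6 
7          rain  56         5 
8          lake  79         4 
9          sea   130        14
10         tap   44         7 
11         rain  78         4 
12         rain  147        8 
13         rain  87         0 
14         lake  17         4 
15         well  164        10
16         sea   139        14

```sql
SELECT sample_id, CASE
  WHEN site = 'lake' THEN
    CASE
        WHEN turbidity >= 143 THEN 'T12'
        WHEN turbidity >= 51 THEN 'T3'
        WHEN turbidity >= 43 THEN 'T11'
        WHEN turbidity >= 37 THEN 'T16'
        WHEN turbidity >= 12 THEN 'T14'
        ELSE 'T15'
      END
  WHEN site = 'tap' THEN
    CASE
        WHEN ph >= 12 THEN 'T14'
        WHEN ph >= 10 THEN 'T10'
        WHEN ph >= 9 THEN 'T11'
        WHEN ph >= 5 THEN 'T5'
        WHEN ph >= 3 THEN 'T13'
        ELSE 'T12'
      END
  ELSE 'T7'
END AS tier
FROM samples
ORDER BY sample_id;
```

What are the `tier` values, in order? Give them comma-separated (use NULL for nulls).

sample_id=5: site='tap' → inner[ELSE] → T12
sample_id=6: site='well' → outer ELSE → T7
sample_id=7: site='rain' → outer ELSE → T7
sample_id=8: site='lake' → inner[turbidity >= 51] → T3
sample_id=9: site='sea' → outer ELSE → T7
sample_id=10: site='tap' → inner[ph >= 5] → T5
sample_id=11: site='rain' → outer ELSE → T7
sample_id=12: site='rain' → outer ELSE → T7
sample_id=13: site='rain' → outer ELSE → T7
sample_id=14: site='lake' → inner[turbidity >= 12] → T14
sample_id=15: site='well' → outer ELSE → T7
sample_id=16: site='sea' → outer ELSE → T7

T12, T7, T7, T3, T7, T5, T7, T7, T7, T14, T7, T7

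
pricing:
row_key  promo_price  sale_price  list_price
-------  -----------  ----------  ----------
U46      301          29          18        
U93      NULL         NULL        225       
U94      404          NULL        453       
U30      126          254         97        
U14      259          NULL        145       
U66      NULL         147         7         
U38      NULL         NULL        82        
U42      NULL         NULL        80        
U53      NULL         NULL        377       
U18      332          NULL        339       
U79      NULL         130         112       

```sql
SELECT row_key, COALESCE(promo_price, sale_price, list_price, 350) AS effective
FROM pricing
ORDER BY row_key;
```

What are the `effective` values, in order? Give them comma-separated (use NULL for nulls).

row_key=U14: promo_price=259 → 259
row_key=U18: promo_price=332 → 332
row_key=U30: promo_price=126 → 126
row_key=U38: promo_price=NULL, sale_price=NULL, list_price=82 → 82
row_key=U42: promo_price=NULL, sale_price=NULL, list_price=80 → 80
row_key=U46: promo_price=301 → 301
row_key=U53: promo_price=NULL, sale_price=NULL, list_price=377 → 377
row_key=U66: promo_price=NULL, sale_price=147 → 147
row_key=U79: promo_price=NULL, sale_price=130 → 130
row_key=U93: promo_price=NULL, sale_price=NULL, list_price=225 → 225
row_key=U94: promo_price=404 → 404

259, 332, 126, 82, 80, 301, 377, 147, 130, 225, 404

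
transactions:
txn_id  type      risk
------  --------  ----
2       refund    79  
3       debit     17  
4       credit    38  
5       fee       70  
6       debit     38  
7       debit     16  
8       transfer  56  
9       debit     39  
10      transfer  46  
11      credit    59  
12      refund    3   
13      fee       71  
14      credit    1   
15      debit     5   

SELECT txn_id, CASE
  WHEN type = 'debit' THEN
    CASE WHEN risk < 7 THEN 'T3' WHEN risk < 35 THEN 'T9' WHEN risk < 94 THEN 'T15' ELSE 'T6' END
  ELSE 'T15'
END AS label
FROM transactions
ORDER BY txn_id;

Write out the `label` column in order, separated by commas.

txn_id=2: type='refund' → outer ELSE → T15
txn_id=3: type='debit' → inner[risk < 35] → T9
txn_id=4: type='credit' → outer ELSE → T15
txn_id=5: type='fee' → outer ELSE → T15
txn_id=6: type='debit' → inner[risk < 94] → T15
txn_id=7: type='debit' → inner[risk < 35] → T9
txn_id=8: type='transfer' → outer ELSE → T15
txn_id=9: type='debit' → inner[risk < 94] → T15
txn_id=10: type='transfer' → outer ELSE → T15
txn_id=11: type='credit' → outer ELSE → T15
txn_id=12: type='refund' → outer ELSE → T15
txn_id=13: type='fee' → outer ELSE → T15
txn_id=14: type='credit' → outer ELSE → T15
txn_id=15: type='debit' → inner[risk < 7] → T3

T15, T9, T15, T15, T15, T9, T15, T15, T15, T15, T15, T15, T15, T3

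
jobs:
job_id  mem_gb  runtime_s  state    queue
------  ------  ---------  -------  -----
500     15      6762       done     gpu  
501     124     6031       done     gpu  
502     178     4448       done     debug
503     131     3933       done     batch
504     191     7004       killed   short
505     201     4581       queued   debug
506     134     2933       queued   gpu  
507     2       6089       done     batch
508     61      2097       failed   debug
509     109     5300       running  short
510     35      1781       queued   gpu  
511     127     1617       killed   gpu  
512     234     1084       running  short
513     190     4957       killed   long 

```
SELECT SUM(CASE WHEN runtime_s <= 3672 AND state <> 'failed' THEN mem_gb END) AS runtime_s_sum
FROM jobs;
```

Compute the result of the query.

530

job_id=500: ✗
job_id=501: ✗
job_id=502: ✗
job_id=503: ✗
job_id=504: ✗
job_id=505: ✗
job_id=506: ✓ → 134
job_id=507: ✗
job_id=508: ✗
job_id=509: ✗
job_id=510: ✓ → 35
job_id=511: ✓ → 127
job_id=512: ✓ → 234
job_id=513: ✗
runtime_s_sum = 134 + 35 + 127 + 234 = 530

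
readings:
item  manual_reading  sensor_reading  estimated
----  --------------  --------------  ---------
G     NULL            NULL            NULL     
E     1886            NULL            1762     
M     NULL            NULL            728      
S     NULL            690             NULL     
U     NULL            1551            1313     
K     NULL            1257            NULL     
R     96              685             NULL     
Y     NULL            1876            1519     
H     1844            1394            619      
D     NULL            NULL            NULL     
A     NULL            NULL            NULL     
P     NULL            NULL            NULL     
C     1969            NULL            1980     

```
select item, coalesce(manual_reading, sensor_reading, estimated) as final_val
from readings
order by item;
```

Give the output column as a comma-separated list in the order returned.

NULL, 1969, NULL, 1886, NULL, 1844, 1257, 728, NULL, 96, 690, 1551, 1876

item=A: manual_reading=NULL, sensor_reading=NULL, estimated=NULL (all NULL) → NULL
item=C: manual_reading=1969 → 1969
item=D: manual_reading=NULL, sensor_reading=NULL, estimated=NULL (all NULL) → NULL
item=E: manual_reading=1886 → 1886
item=G: manual_reading=NULL, sensor_reading=NULL, estimated=NULL (all NULL) → NULL
item=H: manual_reading=1844 → 1844
item=K: manual_reading=NULL, sensor_reading=1257 → 1257
item=M: manual_reading=NULL, sensor_reading=NULL, estimated=728 → 728
item=P: manual_reading=NULL, sensor_reading=NULL, estimated=NULL (all NULL) → NULL
item=R: manual_reading=96 → 96
item=S: manual_reading=NULL, sensor_reading=690 → 690
item=U: manual_reading=NULL, sensor_reading=1551 → 1551
item=Y: manual_reading=NULL, sensor_reading=1876 → 1876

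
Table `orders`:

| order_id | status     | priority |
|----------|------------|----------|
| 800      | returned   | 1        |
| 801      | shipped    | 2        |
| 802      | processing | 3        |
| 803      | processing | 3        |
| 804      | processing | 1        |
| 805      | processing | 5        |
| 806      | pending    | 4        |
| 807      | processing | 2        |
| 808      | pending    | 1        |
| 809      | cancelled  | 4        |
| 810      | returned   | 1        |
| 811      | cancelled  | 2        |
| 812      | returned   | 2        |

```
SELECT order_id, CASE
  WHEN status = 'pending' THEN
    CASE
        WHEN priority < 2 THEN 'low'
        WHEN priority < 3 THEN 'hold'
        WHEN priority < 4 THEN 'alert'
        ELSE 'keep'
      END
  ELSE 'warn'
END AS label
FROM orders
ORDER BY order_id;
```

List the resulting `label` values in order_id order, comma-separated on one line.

warn, warn, warn, warn, warn, warn, keep, warn, low, warn, warn, warn, warn

order_id=800: status='returned' → outer ELSE → warn
order_id=801: status='shipped' → outer ELSE → warn
order_id=802: status='processing' → outer ELSE → warn
order_id=803: status='processing' → outer ELSE → warn
order_id=804: status='processing' → outer ELSE → warn
order_id=805: status='processing' → outer ELSE → warn
order_id=806: status='pending' → inner[ELSE] → keep
order_id=807: status='processing' → outer ELSE → warn
order_id=808: status='pending' → inner[priority < 2] → low
order_id=809: status='cancelled' → outer ELSE → warn
order_id=810: status='returned' → outer ELSE → warn
order_id=811: status='cancelled' → outer ELSE → warn
order_id=812: status='returned' → outer ELSE → warn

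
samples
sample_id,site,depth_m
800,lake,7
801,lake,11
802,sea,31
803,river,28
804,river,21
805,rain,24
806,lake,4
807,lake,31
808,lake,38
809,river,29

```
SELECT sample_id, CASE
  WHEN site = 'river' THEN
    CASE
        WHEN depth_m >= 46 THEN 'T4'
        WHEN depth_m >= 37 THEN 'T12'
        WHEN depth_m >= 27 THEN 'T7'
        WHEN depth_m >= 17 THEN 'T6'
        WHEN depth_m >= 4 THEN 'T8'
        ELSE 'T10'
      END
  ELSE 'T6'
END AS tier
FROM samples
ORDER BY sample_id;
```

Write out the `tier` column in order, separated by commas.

sample_id=800: site='lake' → outer ELSE → T6
sample_id=801: site='lake' → outer ELSE → T6
sample_id=802: site='sea' → outer ELSE → T6
sample_id=803: site='river' → inner[depth_m >= 27] → T7
sample_id=804: site='river' → inner[depth_m >= 17] → T6
sample_id=805: site='rain' → outer ELSE → T6
sample_id=806: site='lake' → outer ELSE → T6
sample_id=807: site='lake' → outer ELSE → T6
sample_id=808: site='lake' → outer ELSE → T6
sample_id=809: site='river' → inner[depth_m >= 27] → T7

T6, T6, T6, T7, T6, T6, T6, T6, T6, T7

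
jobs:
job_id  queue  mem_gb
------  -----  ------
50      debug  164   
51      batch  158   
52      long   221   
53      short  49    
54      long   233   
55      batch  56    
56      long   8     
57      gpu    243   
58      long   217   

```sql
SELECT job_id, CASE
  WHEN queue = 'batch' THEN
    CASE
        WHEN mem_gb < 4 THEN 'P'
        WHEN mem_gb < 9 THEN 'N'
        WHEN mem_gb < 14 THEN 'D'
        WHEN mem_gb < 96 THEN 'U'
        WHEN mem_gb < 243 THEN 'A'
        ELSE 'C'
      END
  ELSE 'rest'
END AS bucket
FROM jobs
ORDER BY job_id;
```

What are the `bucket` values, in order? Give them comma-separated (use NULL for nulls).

rest, A, rest, rest, rest, U, rest, rest, rest

job_id=50: queue='debug' → outer ELSE → rest
job_id=51: queue='batch' → inner[mem_gb < 243] → A
job_id=52: queue='long' → outer ELSE → rest
job_id=53: queue='short' → outer ELSE → rest
job_id=54: queue='long' → outer ELSE → rest
job_id=55: queue='batch' → inner[mem_gb < 96] → U
job_id=56: queue='long' → outer ELSE → rest
job_id=57: queue='gpu' → outer ELSE → rest
job_id=58: queue='long' → outer ELSE → rest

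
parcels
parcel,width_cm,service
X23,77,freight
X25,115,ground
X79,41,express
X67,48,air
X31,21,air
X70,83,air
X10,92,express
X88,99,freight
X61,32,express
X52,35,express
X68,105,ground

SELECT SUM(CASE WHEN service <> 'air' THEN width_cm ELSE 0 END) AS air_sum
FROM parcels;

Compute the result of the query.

parcel=X23: ✓ → 77
parcel=X25: ✓ → 115
parcel=X79: ✓ → 41
parcel=X67: ✗
parcel=X31: ✗
parcel=X70: ✗
parcel=X10: ✓ → 92
parcel=X88: ✓ → 99
parcel=X61: ✓ → 32
parcel=X52: ✓ → 35
parcel=X68: ✓ → 105
air_sum = 77 + 115 + 41 + 92 + 99 + 32 + 35 + 105 = 596

596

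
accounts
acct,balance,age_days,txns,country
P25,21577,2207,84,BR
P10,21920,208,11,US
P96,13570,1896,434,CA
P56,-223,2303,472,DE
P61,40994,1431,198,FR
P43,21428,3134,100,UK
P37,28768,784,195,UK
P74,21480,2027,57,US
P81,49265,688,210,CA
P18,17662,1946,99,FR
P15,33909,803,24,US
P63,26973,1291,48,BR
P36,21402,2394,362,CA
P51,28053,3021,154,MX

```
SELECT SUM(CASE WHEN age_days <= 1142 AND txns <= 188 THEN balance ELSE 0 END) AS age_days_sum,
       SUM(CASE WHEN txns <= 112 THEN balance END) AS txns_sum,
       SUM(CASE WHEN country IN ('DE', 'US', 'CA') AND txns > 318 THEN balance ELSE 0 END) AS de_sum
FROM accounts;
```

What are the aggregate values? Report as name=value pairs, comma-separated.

age_days_sum=55829, txns_sum=164949, de_sum=34749

[age_days_sum: age_days <= 1142 AND txns <= 188]
acct=P25: ✗
acct=P10: ✓ → 21920
acct=P96: ✗
acct=P56: ✗
acct=P61: ✗
acct=P43: ✗
acct=P37: ✗
acct=P74: ✗
acct=P81: ✗
acct=P18: ✗
acct=P15: ✓ → 33909
acct=P63: ✗
acct=P36: ✗
acct=P51: ✗
age_days_sum = 21920 + 33909 = 55829
—
[txns_sum: txns <= 112]
acct=P25: ✓ → 21577
acct=P10: ✓ → 21920
acct=P96: ✗
acct=P56: ✗
acct=P61: ✗
acct=P43: ✓ → 21428
acct=P37: ✗
acct=P74: ✓ → 21480
acct=P81: ✗
acct=P18: ✓ → 17662
acct=P15: ✓ → 33909
acct=P63: ✓ → 26973
acct=P36: ✗
acct=P51: ✗
txns_sum = 21577 + 21920 + 21428 + 21480 + 17662 + 33909 + 26973 = 164949
—
[de_sum: country IN ('DE', 'US', 'CA') AND txns > 318]
acct=P25: ✗
acct=P10: ✗
acct=P96: ✓ → 13570
acct=P56: ✓ → -223
acct=P61: ✗
acct=P43: ✗
acct=P37: ✗
acct=P74: ✗
acct=P81: ✗
acct=P18: ✗
acct=P15: ✗
acct=P63: ✗
acct=P36: ✓ → 21402
acct=P51: ✗
de_sum = 13570 + -223 + 21402 = 34749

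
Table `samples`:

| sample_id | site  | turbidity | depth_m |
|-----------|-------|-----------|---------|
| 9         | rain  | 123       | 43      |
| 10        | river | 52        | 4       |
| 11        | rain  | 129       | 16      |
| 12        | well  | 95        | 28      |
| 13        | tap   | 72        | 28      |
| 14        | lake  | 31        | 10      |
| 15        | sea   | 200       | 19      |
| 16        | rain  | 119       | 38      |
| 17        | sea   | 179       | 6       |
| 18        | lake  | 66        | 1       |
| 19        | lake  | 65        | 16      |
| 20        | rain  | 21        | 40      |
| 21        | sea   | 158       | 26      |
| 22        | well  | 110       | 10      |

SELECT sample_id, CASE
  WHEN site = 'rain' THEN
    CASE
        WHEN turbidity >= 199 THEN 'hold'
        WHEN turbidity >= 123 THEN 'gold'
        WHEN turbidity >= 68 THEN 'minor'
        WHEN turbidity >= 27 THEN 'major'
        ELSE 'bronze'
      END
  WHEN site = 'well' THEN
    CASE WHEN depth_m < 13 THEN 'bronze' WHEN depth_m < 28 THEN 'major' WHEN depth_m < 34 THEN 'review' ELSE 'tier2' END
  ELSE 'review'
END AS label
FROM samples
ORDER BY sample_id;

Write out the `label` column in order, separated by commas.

sample_id=9: site='rain' → inner[turbidity >= 123] → gold
sample_id=10: site='river' → outer ELSE → review
sample_id=11: site='rain' → inner[turbidity >= 123] → gold
sample_id=12: site='well' → inner[depth_m < 34] → review
sample_id=13: site='tap' → outer ELSE → review
sample_id=14: site='lake' → outer ELSE → review
sample_id=15: site='sea' → outer ELSE → review
sample_id=16: site='rain' → inner[turbidity >= 68] → minor
sample_id=17: site='sea' → outer ELSE → review
sample_id=18: site='lake' → outer ELSE → review
sample_id=19: site='lake' → outer ELSE → review
sample_id=20: site='rain' → inner[ELSE] → bronze
sample_id=21: site='sea' → outer ELSE → review
sample_id=22: site='well' → inner[depth_m < 13] → bronze

gold, review, gold, review, review, review, review, minor, review, review, review, bronze, review, bronze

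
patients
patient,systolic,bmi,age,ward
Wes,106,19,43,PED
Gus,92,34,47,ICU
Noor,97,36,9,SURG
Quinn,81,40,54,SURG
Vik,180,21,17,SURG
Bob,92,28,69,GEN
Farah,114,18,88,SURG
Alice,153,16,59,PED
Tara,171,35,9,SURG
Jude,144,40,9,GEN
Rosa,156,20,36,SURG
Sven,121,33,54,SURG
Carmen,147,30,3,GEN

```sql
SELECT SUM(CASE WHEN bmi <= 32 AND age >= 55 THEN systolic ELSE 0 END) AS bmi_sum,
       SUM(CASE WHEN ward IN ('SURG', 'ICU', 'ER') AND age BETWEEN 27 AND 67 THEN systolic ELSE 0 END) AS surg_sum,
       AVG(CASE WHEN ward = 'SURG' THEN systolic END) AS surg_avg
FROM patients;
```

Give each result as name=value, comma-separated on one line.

[bmi_sum: bmi <= 32 AND age >= 55]
patient=Wes: ✗
patient=Gus: ✗
patient=Noor: ✗
patient=Quinn: ✗
patient=Vik: ✗
patient=Bob: ✓ → 92
patient=Farah: ✓ → 114
patient=Alice: ✓ → 153
patient=Tara: ✗
patient=Jude: ✗
patient=Rosa: ✗
patient=Sven: ✗
patient=Carmen: ✗
bmi_sum = 92 + 114 + 153 = 359
—
[surg_sum: ward IN ('SURG', 'ICU', 'ER') AND age BETWEEN 27 AND 67]
patient=Wes: ✗
patient=Gus: ✓ → 92
patient=Noor: ✗
patient=Quinn: ✓ → 81
patient=Vik: ✗
patient=Bob: ✗
patient=Farah: ✗
patient=Alice: ✗
patient=Tara: ✗
patient=Jude: ✗
patient=Rosa: ✓ → 156
patient=Sven: ✓ → 121
patient=Carmen: ✗
surg_sum = 92 + 81 + 156 + 121 = 450
—
[surg_avg: ward = 'SURG']
patient=Wes: ✗
patient=Gus: ✗
patient=Noor: ✓ → 97
patient=Quinn: ✓ → 81
patient=Vik: ✓ → 180
patient=Bob: ✗
patient=Farah: ✓ → 114
patient=Alice: ✗
patient=Tara: ✓ → 171
patient=Jude: ✗
patient=Rosa: ✓ → 156
patient=Sven: ✓ → 121
patient=Carmen: ✗
surg_avg = (97 + 81 + 180 + 114 + 171 + 156 + 121) / 7 = 131.4285714286

bmi_sum=359, surg_sum=450, surg_avg=131.4285714286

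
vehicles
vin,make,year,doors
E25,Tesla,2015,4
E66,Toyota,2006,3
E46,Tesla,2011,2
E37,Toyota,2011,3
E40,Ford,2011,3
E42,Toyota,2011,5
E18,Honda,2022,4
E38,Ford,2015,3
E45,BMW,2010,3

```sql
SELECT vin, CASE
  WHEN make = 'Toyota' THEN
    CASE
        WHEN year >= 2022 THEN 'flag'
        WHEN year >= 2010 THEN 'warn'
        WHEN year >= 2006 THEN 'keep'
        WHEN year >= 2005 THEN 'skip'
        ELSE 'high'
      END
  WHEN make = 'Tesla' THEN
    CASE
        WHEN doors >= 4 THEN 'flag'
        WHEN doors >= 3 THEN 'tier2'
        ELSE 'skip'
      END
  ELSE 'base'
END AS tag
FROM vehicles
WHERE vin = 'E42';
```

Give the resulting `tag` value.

warn

vin = E42: make=Toyota, year=2011, doors=5.
make='Toyota' → inner[year >= 2010] → warn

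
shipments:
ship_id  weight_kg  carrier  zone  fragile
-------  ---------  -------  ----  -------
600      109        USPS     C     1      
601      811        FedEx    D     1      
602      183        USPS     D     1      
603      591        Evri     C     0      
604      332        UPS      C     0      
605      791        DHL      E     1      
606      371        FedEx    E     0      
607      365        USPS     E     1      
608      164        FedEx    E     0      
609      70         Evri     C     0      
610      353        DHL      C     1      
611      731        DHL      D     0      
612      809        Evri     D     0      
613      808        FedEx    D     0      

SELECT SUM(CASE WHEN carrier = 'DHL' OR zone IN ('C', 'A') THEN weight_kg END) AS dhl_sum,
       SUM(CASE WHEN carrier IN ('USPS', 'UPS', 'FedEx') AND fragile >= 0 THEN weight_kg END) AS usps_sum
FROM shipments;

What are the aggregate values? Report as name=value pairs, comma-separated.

[dhl_sum: carrier = 'DHL' OR zone IN ('C', 'A')]
ship_id=600: ✓ → 109
ship_id=601: ✗
ship_id=602: ✗
ship_id=603: ✓ → 591
ship_id=604: ✓ → 332
ship_id=605: ✓ → 791
ship_id=606: ✗
ship_id=607: ✗
ship_id=608: ✗
ship_id=609: ✓ → 70
ship_id=610: ✓ → 353
ship_id=611: ✓ → 731
ship_id=612: ✗
ship_id=613: ✗
dhl_sum = 109 + 591 + 332 + 791 + 70 + 353 + 731 = 2977
—
[usps_sum: carrier IN ('USPS', 'UPS', 'FedEx') AND fragile >= 0]
ship_id=600: ✓ → 109
ship_id=601: ✓ → 811
ship_id=602: ✓ → 183
ship_id=603: ✗
ship_id=604: ✓ → 332
ship_id=605: ✗
ship_id=606: ✓ → 371
ship_id=607: ✓ → 365
ship_id=608: ✓ → 164
ship_id=609: ✗
ship_id=610: ✗
ship_id=611: ✗
ship_id=612: ✗
ship_id=613: ✓ → 808
usps_sum = 109 + 811 + 183 + 332 + 371 + 365 + 164 + 808 = 3143

dhl_sum=2977, usps_sum=3143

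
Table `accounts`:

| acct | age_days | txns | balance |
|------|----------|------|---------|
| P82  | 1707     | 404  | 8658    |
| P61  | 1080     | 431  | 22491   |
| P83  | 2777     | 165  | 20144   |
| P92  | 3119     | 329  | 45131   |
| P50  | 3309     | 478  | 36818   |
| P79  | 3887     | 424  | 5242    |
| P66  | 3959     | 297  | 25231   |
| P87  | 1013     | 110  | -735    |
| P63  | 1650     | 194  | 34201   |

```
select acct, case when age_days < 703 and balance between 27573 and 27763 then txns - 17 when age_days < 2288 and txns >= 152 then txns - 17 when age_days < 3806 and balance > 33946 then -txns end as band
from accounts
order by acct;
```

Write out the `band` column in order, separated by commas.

acct=P50: age_days < 3806 and balance > 33946 → -478
acct=P61: age_days < 2288 and txns >= 152 → 414
acct=P63: age_days < 2288 and txns >= 152 → 177
acct=P66: (no match → NULL) → NULL
acct=P79: (no match → NULL) → NULL
acct=P82: age_days < 2288 and txns >= 152 → 387
acct=P83: (no match → NULL) → NULL
acct=P87: (no match → NULL) → NULL
acct=P92: age_days < 3806 and balance > 33946 → -329

-478, 414, 177, NULL, NULL, 387, NULL, NULL, -329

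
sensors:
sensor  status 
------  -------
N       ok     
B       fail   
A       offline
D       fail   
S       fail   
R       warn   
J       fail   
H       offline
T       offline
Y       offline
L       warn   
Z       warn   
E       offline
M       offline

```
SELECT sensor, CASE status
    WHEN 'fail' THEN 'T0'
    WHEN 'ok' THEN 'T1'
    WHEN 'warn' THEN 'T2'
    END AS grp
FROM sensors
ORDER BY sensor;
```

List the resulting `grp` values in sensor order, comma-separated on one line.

sensor=A: (no match → NULL) → NULL
sensor=B: status='fail' → T0
sensor=D: status='fail' → T0
sensor=E: (no match → NULL) → NULL
sensor=H: (no match → NULL) → NULL
sensor=J: status='fail' → T0
sensor=L: status='warn' → T2
sensor=M: (no match → NULL) → NULL
sensor=N: status='ok' → T1
sensor=R: status='warn' → T2
sensor=S: status='fail' → T0
sensor=T: (no match → NULL) → NULL
sensor=Y: (no match → NULL) → NULL
sensor=Z: status='warn' → T2

NULL, T0, T0, NULL, NULL, T0, T2, NULL, T1, T2, T0, NULL, NULL, T2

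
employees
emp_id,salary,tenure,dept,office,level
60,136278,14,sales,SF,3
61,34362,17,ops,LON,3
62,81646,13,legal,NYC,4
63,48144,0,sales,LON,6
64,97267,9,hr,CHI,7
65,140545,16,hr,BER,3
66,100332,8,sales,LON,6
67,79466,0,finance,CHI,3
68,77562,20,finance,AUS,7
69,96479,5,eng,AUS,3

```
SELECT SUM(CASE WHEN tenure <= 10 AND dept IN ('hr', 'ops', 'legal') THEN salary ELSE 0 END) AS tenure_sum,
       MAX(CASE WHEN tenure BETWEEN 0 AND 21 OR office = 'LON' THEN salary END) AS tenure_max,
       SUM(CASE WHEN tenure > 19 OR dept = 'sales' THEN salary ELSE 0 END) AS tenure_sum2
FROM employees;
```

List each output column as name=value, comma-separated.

[tenure_sum: tenure <= 10 AND dept IN ('hr', 'ops', 'legal')]
emp_id=60: ✗
emp_id=61: ✗
emp_id=62: ✗
emp_id=63: ✗
emp_id=64: ✓ → 97267
emp_id=65: ✗
emp_id=66: ✗
emp_id=67: ✗
emp_id=68: ✗
emp_id=69: ✗
tenure_sum = 97267
—
[tenure_max: tenure BETWEEN 0 AND 21 OR office = 'LON']
emp_id=60: ✓ → 136278
emp_id=61: ✓ → 34362
emp_id=62: ✓ → 81646
emp_id=63: ✓ → 48144
emp_id=64: ✓ → 97267
emp_id=65: ✓ → 140545
emp_id=66: ✓ → 100332
emp_id=67: ✓ → 79466
emp_id=68: ✓ → 77562
emp_id=69: ✓ → 96479
tenure_max = MAX(136278, 34362, 81646, 48144, 97267, 140545, 100332, 79466, 77562, 96479) = 140545
—
[tenure_sum2: tenure > 19 OR dept = 'sales']
emp_id=60: ✓ → 136278
emp_id=61: ✗
emp_id=62: ✗
emp_id=63: ✓ → 48144
emp_id=64: ✗
emp_id=65: ✗
emp_id=66: ✓ → 100332
emp_id=67: ✗
emp_id=68: ✓ → 77562
emp_id=69: ✗
tenure_sum2 = 136278 + 48144 + 100332 + 77562 = 362316

tenure_sum=97267, tenure_max=140545, tenure_sum2=362316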